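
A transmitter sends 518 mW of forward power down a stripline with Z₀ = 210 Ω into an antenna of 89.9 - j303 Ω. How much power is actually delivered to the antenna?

|Γ| = |(-120.1 − j303)/(299.9 − j303)| = 0.765
|Γ|² = 0.585
P_refl = |Γ|²·P_inc = 303 mW, P_del = (1 − |Γ|²)·P_inc = 215 mW

P_delivered ≈ 215 mW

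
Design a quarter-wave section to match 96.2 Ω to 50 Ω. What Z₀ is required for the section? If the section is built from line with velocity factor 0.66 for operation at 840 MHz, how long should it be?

Z_qwt ≈ 69.4 Ω; length ≈ 5.89 cm

Z_qwt = √(Z_0·R_L) = √(50 × 96.2) = √4810
λ = 0.66·c/f = 0.236 m, so l = λ/4 = 0.0589 m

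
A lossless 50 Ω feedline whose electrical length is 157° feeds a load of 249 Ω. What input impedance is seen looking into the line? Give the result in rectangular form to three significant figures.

Z_in ≈ 53.7 + j92.4 Ω

tan(βl) = tan(157°) = -0.424
Z_in = Z_0·(Z_L + jZ_0·tanβl)/(Z_0 + jZ_L·tanβl)
     = 50·(249 − j21.2)/(50 − j106)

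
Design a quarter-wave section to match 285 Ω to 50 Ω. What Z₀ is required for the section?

Z_qwt = √(Z_0·R_L) = √(50 × 285) = √14250

Z_qwt ≈ 119 Ω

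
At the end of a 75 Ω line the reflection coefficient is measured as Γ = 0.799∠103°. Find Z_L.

Z_L = Z_0·(1 + Γ)/(1 − Γ) = 75·(0.82 + j0.779)/(1.18 − j0.779)

Z_L ≈ 13.6 + j58.5 Ω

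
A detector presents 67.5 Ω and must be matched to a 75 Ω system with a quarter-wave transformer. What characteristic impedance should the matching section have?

Z_qwt ≈ 71.2 Ω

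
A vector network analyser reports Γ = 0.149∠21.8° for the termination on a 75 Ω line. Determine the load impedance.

Z_L ≈ 98.4 + j11.1 Ω

Z_L = Z_0·(1 + Γ)/(1 − Γ) = 75·(1.14 + j0.0553)/(0.862 − j0.0553)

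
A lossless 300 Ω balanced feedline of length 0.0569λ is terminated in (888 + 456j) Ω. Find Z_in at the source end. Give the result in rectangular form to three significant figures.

Z_in ≈ 718 − j522 Ω

βl = 2π × 0.0569 = 20.5°
tan(βl) = tan(20.5°) = 0.374
Z_in = Z_0·(Z_L + jZ_0·tanβl)/(Z_0 + jZ_L·tanβl)
     = 300·(888 + j568)/(130 + j332)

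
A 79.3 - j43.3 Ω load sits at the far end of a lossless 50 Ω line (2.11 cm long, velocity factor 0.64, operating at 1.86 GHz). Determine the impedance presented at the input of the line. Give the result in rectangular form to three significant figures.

Z_in ≈ 22.3 + j1.6 Ω

λ = v/f = 0.64·c / 1.86 GHz = 0.103 m
βl = 2π·l/λ = 2π × 0.204 = 73.6°
tan(βl) = tan(73.6°) = 3.39
Z_in = Z_0·(Z_L + jZ_0·tanβl)/(Z_0 + jZ_L·tanβl)
     = 50·(79.3 + j126)/(197 + j269)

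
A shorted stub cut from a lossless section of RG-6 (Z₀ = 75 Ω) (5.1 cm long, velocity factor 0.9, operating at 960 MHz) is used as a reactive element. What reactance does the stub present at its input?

X_in ≈ 163 Ω (inductive)

λ = v/f = 0.9·c / 960 MHz = 0.281 m
βl = 2π·l/λ = 2π × 0.181 = 65.3°
tan(βl) = 2.17
For a shorted stub, Z_in = jZ_0·tan(βl)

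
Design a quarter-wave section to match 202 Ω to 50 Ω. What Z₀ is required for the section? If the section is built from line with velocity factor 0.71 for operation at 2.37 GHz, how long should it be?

Z_qwt ≈ 100 Ω; length ≈ 2.25 cm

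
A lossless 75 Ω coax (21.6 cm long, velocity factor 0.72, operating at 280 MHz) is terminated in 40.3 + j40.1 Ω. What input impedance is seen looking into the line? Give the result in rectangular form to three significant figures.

λ = v/f = 0.72·c / 280 MHz = 0.771 m
βl = 2π·l/λ = 2π × 0.28 = 101°
tan(βl) = tan(101°) = -5.24
Z_in = Z_0·(Z_L + jZ_0·tanβl)/(Z_0 + jZ_L·tanβl)
     = 75·(40.3 − j353)/(285 − j211)

Z_in ≈ 51.2 − j54.9 Ω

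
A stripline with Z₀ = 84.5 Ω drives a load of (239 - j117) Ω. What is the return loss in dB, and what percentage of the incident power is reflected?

RL ≈ 4.98 dB; 31.7% of incident power reflected

Γ = (154.5 − j117)/(323.5 − j117), |Γ| = 0.563
RL = −20·log₁₀(0.563) = 4.98 dB
P_refl/P_inc = |Γ|² = 0.317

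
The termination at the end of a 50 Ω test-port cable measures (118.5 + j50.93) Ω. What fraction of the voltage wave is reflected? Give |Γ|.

|Γ| ≈ 0.485

Γ = (Z_L − Z_0)/(Z_L + Z_0) = (68.5 + j50.93)/(168.5 + j50.93)
|Γ| = 85.4/176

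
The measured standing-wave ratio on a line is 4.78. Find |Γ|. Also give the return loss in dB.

|Γ| ≈ 0.654; return loss ≈ 3.69 dB

|Γ| = (S − 1)/(S + 1) = (4.78 − 1)/(4.78 + 1) = 3.78/5.78
RL = −20·log₁₀|Γ| = −20·log₁₀(0.654)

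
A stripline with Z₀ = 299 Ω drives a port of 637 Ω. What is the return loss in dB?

Γ = (637 − 299)/(637 + 299) = 0.361
RL = −20·log₁₀|Γ| = −20·log₁₀(0.361)

RL ≈ 8.85 dB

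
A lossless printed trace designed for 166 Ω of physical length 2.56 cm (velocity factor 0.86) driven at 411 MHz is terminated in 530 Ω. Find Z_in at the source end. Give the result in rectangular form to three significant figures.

Z_in ≈ 333 − j235 Ω

λ = v/f = 0.86·c / 411 MHz = 0.628 m
βl = 2π·l/λ = 2π × 0.0408 = 14.7°
tan(βl) = tan(14.7°) = 0.262
Z_in = Z_0·(Z_L + jZ_0·tanβl)/(Z_0 + jZ_L·tanβl)
     = 166·(530 + j43.5)/(166 + j139)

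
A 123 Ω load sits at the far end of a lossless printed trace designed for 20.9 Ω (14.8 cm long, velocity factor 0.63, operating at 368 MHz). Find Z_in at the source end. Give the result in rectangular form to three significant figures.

λ = v/f = 0.63·c / 368 MHz = 0.514 m
βl = 2π·l/λ = 2π × 0.288 = 104°
tan(βl) = tan(104°) = -4.09
Z_in = Z_0·(Z_L + jZ_0·tanβl)/(Z_0 + jZ_L·tanβl)
     = 20.9·(123 − j85.5)/(20.9 − j503)

Z_in ≈ 3.76 + j4.95 Ω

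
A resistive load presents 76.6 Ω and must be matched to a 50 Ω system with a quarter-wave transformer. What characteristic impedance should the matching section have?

Z_qwt ≈ 61.9 Ω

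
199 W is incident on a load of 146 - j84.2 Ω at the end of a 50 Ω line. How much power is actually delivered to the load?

|Γ| = |(96 − j84.2)/(196 − j84.2)| = 0.599
|Γ|² = 0.358
P_refl = |Γ|²·P_inc = 71.3 W, P_del = (1 − |Γ|²)·P_inc = 128 W

P_delivered ≈ 128 W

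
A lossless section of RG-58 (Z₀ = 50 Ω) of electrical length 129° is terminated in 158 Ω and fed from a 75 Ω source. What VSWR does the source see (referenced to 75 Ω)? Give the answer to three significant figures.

VSWR ≈ 3.75

tan(βl) = -1.23
Z_in = Z_0·(Z_L + jZ_0·tanβl)/(Z_0 + jZ_L·tanβl) = 24.6 + j34.2 Ω
Γ_s = (Z_in − Z_s)/(Z_in + Z_s) = (-50.4 + j34.2)/(99.6 + j34.2), |Γ_s| = 0.579
VSWR = (1 + |Γ_s|)/(1 − |Γ_s|)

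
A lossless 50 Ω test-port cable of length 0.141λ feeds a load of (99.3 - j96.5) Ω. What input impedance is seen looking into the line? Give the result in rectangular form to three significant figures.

βl = 2π × 0.141 = 50.8°
tan(βl) = tan(50.8°) = 1.22
Z_in = Z_0·(Z_L + jZ_0·tanβl)/(Z_0 + jZ_L·tanβl)
     = 50·(99.3 − j35.3)/(168 + j122)

Z_in ≈ 14.4 − j20.9 Ω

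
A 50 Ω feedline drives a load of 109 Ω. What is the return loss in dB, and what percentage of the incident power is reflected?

RL ≈ 8.61 dB; 13.8% of incident power reflected

Γ = (109 − 50)/(109 + 50) = 0.371
RL = −20·log₁₀(0.371) = 8.61 dB
P_refl/P_inc = |Γ|² = 0.138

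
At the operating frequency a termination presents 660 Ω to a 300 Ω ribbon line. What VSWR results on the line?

VSWR ≈ 2.2

Γ = (660 − 300)/(660 + 300) = 0.375
VSWR = (1 + 0.375)/(1 − 0.375)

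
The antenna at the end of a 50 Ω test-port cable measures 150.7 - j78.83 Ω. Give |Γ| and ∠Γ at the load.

Γ ≈ 0.593 ∠ -16.6°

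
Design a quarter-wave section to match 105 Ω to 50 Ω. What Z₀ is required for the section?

Z_qwt ≈ 72.5 Ω

Z_qwt = √(Z_0·R_L) = √(50 × 105) = √5250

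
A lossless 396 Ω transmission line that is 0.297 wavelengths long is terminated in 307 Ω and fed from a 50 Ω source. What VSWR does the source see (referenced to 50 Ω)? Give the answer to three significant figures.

βl = 2π × 0.297 = 107°
tan(βl) = -3.29
Z_in = Z_0·(Z_L + jZ_0·tanβl)/(Z_0 + jZ_L·tanβl) = 484 − j69.3 Ω
Γ_s = (Z_in − Z_s)/(Z_in + Z_s) = (434 − j69.3)/(534 − j69.3), |Γ_s| = 0.816
VSWR = (1 + |Γ_s|)/(1 − |Γ_s|)

VSWR ≈ 9.87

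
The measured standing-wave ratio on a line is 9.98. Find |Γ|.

|Γ| ≈ 0.818

|Γ| = (S − 1)/(S + 1) = (9.98 − 1)/(9.98 + 1) = 8.98/11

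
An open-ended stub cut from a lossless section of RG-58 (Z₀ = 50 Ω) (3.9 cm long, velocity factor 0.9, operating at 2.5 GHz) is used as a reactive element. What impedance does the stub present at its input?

λ = v/f = 0.9·c / 2.5 GHz = 0.108 m
βl = 2π·l/λ = 2π × 0.361 = 130°
tan(βl) = -1.19
For an open-ended stub, Z_in = −jZ_0·cot(βl) = −jZ_0/tan(βl)

Z_in ≈ +j42 Ω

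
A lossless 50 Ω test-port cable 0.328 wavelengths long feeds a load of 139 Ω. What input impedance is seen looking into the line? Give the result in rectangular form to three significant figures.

βl = 2π × 0.328 = 118°
tan(βl) = tan(118°) = -1.87
Z_in = Z_0·(Z_L + jZ_0·tanβl)/(Z_0 + jZ_L·tanβl)
     = 50·(139 − j93.7)/(50 − j261)

Z_in ≈ 22.3 + j22.4 Ω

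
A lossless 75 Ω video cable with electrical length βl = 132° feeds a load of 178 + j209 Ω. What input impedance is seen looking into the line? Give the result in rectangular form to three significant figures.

Z_in ≈ 16.8 + j41.5 Ω

tan(βl) = tan(132°) = -1.11
Z_in = Z_0·(Z_L + jZ_0·tanβl)/(Z_0 + jZ_L·tanβl)
     = 75·(178 + j126)/(307 − j198)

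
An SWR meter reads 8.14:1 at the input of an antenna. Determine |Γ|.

|Γ| = (S − 1)/(S + 1) = (8.14 − 1)/(8.14 + 1) = 7.14/9.14

|Γ| ≈ 0.781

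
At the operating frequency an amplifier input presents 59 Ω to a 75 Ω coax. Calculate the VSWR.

VSWR ≈ 1.27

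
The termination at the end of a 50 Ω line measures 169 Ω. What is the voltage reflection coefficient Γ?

Γ = 0.543

Γ = (Z_L − Z_0)/(Z_L + Z_0) = (169 − 50)/(169 + 50) = 119/219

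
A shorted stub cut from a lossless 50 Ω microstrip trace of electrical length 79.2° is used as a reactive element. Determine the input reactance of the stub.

tan(βl) = 5.24
For a shorted stub, Z_in = jZ_0·tan(βl)

X_in ≈ 262 Ω (inductive)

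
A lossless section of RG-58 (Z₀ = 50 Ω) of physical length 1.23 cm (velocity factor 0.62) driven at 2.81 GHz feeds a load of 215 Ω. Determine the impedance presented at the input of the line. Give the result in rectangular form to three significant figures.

λ = v/f = 0.62·c / 2.81 GHz = 0.0662 m
βl = 2π·l/λ = 2π × 0.186 = 66.9°
tan(βl) = tan(66.9°) = 2.34
Z_in = Z_0·(Z_L + jZ_0·tanβl)/(Z_0 + jZ_L·tanβl)
     = 50·(215 + j117)/(50 + j504)

Z_in ≈ 13.6 − j20 Ω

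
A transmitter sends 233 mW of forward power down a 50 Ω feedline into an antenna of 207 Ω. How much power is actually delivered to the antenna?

Γ = (207 − 50)/(207 + 50) = 0.611
|Γ|² = 0.373
P_refl = |Γ|²·P_inc = 87 mW, P_del = (1 − |Γ|²)·P_inc = 146 mW

P_delivered ≈ 146 mW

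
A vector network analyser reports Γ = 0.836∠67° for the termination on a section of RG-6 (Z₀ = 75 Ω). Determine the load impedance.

Z_L ≈ 21.6 + j110 Ω

Z_L = Z_0·(1 + Γ)/(1 − Γ) = 75·(1.33 + j0.77)/(0.673 − j0.77)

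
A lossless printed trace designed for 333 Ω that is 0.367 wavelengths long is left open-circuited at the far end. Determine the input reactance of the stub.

βl = 2π × 0.367 = 132°
tan(βl) = -1.11
For an open-circuited stub, Z_in = −jZ_0·cot(βl) = −jZ_0/tan(βl)

X_in ≈ 301 Ω (inductive)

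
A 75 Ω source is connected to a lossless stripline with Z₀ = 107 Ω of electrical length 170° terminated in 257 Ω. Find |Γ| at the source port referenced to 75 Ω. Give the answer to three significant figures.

tan(βl) = -0.176
Z_in = Z_0·(Z_L + jZ_0·tanβl)/(Z_0 + jZ_L·tanβl) = 225 + j76.3 Ω
Γ_s = (Z_in − Z_s)/(Z_in + Z_s) = (150 + j76.3)/(300 + j76.3), |Γ_s| = 0.543

|Γ| ≈ 0.543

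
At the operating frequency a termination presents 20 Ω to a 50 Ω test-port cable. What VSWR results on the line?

For a purely resistive load, VSWR = R_L/Z_0 or Z_0/R_L (whichever > 1) = 50/20

VSWR ≈ 2.5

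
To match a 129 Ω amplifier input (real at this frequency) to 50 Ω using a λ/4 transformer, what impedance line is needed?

Z_qwt = √(Z_0·R_L) = √(50 × 129) = √6450

Z_qwt ≈ 80.3 Ω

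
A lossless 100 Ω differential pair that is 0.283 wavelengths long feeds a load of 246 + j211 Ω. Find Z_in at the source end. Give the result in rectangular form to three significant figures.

Z_in ≈ 22.5 − j0.152 Ω

βl = 2π × 0.283 = 102°
tan(βl) = tan(102°) = -4.75
Z_in = Z_0·(Z_L + jZ_0·tanβl)/(Z_0 + jZ_L·tanβl)
     = 100·(246 − j264)/(1100 − j1170)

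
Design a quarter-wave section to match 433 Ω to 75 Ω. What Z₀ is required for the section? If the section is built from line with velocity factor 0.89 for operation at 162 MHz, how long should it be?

Z_qwt = √(Z_0·R_L) = √(75 × 433) = √32480
λ = 0.89·c/f = 1.65 m, so l = λ/4 = 0.412 m

Z_qwt ≈ 180 Ω; length ≈ 41.2 cm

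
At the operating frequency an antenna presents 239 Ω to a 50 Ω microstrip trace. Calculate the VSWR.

Γ = (239 − 50)/(239 + 50) = 0.654
VSWR = (1 + 0.654)/(1 − 0.654)

VSWR ≈ 4.78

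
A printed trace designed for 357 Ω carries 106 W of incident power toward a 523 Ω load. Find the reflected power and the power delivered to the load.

P_reflected ≈ 3.77 W; P_delivered ≈ 102 W

Γ = (523 − 357)/(523 + 357) = 0.189
|Γ|² = 0.0356
P_refl = |Γ|²·P_inc = 3.77 W, P_del = (1 − |Γ|²)·P_inc = 102 W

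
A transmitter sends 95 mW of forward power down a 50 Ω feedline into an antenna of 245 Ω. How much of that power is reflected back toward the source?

P_reflected ≈ 41.5 mW

Γ = (245 − 50)/(245 + 50) = 0.661
|Γ|² = 0.437
P_refl = |Γ|²·P_inc = 41.5 mW, P_del = (1 − |Γ|²)·P_inc = 53.5 mW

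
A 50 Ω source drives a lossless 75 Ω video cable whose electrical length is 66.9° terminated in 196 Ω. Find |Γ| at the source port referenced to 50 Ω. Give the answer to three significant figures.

tan(βl) = 2.34
Z_in = Z_0·(Z_L + jZ_0·tanβl)/(Z_0 + jZ_L·tanβl) = 33 − j26.6 Ω
Γ_s = (Z_in − Z_s)/(Z_in + Z_s) = (-17 − j26.6)/(83 − j26.6), |Γ_s| = 0.362

|Γ| ≈ 0.362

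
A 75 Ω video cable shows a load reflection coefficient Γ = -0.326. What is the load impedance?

Z_L ≈ 38.1 Ω

Z_L = Z_0·(1 + Γ)/(1 − Γ) = 75·(0.674)/(1.33)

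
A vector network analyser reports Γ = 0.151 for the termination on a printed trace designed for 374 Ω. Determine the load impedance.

Z_L = Z_0·(1 + Γ)/(1 − Γ) = 374·(1.15)/(0.849)

Z_L ≈ 507 Ω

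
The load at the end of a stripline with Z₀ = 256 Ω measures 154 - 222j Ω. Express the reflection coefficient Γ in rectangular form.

Γ ≈ 0.0343 − j0.523

Γ = (Z_L − Z_0)/(Z_L + Z_0) = (-102 − j222)/(410 − j222)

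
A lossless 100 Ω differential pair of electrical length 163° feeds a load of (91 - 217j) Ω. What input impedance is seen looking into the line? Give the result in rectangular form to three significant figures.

tan(βl) = tan(163°) = -0.306
Z_in = Z_0·(Z_L + jZ_0·tanβl)/(Z_0 + jZ_L·tanβl)
     = 100·(91 − j248)/(33.7 − j27.8)

Z_in ≈ 522 − j304 Ω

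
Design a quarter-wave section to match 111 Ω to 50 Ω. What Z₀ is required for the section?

Z_qwt ≈ 74.5 Ω

Z_qwt = √(Z_0·R_L) = √(50 × 111) = √5550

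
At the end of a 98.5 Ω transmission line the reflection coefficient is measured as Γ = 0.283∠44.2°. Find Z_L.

Z_L ≈ 134 + j57.6 Ω

Z_L = Z_0·(1 + Γ)/(1 − Γ) = 98.5·(1.2 + j0.197)/(0.797 − j0.197)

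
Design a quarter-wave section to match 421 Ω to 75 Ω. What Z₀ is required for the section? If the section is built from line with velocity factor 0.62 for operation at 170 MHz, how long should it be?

Z_qwt = √(Z_0·R_L) = √(75 × 421) = √31580
λ = 0.62·c/f = 1.09 m, so l = λ/4 = 0.274 m

Z_qwt ≈ 178 Ω; length ≈ 27.4 cm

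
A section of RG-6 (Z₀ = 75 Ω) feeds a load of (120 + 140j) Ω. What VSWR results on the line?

Γ = (Z_L − Z_0)/(Z_L + Z_0) = (45 + j140)/(195 + j140)
|Γ| = 147/240 = 0.613
VSWR = (1 + |Γ|)/(1 − |Γ|) = 1.61/0.387

VSWR ≈ 4.16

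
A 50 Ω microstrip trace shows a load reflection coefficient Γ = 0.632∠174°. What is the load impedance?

Z_L ≈ 11.3 + j2.49 Ω

Z_L = Z_0·(1 + Γ)/(1 − Γ) = 50·(0.371 + j0.0661)/(1.63 − j0.0661)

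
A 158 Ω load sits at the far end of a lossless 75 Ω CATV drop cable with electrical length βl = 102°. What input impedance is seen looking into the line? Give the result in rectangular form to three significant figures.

tan(βl) = tan(102°) = -4.7
Z_in = Z_0·(Z_L + jZ_0·tanβl)/(Z_0 + jZ_L·tanβl)
     = 75·(158 − j353)/(75 − j743)

Z_in ≈ 36.8 + j12.2 Ω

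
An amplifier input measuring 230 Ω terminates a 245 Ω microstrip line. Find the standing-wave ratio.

Γ = (230 − 245)/(230 + 245) = -0.0316
VSWR = (1 + 0.0316)/(1 − 0.0316)

VSWR ≈ 1.07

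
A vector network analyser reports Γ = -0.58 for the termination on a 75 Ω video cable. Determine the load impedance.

Z_L ≈ 19.9 Ω

Z_L = Z_0·(1 + Γ)/(1 − Γ) = 75·(0.42)/(1.58)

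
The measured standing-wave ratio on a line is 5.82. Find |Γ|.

|Γ| ≈ 0.707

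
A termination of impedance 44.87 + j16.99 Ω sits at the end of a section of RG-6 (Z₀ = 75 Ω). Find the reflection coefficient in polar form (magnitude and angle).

Γ = (Z_L − Z_0)/(Z_L + Z_0) = (-30.13 + j16.99)/(119.9 + j16.99)
|Γ| = 34.6/121 = 0.286

Γ ≈ 0.286 ∠ 143°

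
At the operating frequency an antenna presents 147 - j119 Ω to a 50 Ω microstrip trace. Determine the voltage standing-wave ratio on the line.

VSWR ≈ 5.01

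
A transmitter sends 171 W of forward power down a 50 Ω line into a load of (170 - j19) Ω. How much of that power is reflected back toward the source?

|Γ| = |(120 − j19)/(220 − j19)| = 0.55
|Γ|² = 0.303
P_refl = |Γ|²·P_inc = 51.8 W, P_del = (1 − |Γ|²)·P_inc = 119 W

P_reflected ≈ 51.8 W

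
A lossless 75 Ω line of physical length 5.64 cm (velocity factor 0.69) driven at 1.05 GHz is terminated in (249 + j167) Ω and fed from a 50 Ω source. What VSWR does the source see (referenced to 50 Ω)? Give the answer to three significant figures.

λ = v/f = 0.69·c / 1.05 GHz = 0.197 m
βl = 2π·l/λ = 2π × 0.286 = 103°
tan(βl) = -4.33
Z_in = Z_0·(Z_L + jZ_0·tanβl)/(Z_0 + jZ_L·tanβl) = 15.4 + j5.93 Ω
Γ_s = (Z_in − Z_s)/(Z_in + Z_s) = (-34.6 + j5.93)/(65.4 + j5.93), |Γ_s| = 0.535
VSWR = (1 + |Γ_s|)/(1 − |Γ_s|)

VSWR ≈ 3.3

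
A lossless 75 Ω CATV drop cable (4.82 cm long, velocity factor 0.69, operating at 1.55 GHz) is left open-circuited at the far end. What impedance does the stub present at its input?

Z_in ≈ +j62.8 Ω

λ = v/f = 0.69·c / 1.55 GHz = 0.134 m
βl = 2π·l/λ = 2π × 0.361 = 130°
tan(βl) = -1.19
For an open-circuited stub, Z_in = −jZ_0·cot(βl) = −jZ_0/tan(βl)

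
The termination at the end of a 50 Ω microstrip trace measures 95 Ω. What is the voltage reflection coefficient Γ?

Γ = (Z_L − Z_0)/(Z_L + Z_0) = (95 − 50)/(95 + 50) = 45/145

Γ = 0.31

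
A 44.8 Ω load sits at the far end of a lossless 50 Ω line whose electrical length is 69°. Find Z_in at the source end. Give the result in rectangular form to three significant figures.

Z_in ≈ 54.1 + j3.98 Ω

tan(βl) = tan(69°) = 2.61
Z_in = Z_0·(Z_L + jZ_0·tanβl)/(Z_0 + jZ_L·tanβl)
     = 50·(44.8 + j130)/(50 + j117)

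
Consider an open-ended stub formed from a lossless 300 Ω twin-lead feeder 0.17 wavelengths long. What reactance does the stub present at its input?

X_in ≈ -165 Ω (capacitive)

βl = 2π × 0.17 = 61.2°
tan(βl) = 1.82
For an open-ended stub, Z_in = −jZ_0·cot(βl) = −jZ_0/tan(βl)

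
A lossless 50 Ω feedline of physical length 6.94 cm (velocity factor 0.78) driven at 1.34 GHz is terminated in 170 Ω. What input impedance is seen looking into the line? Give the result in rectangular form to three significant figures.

λ = v/f = 0.78·c / 1.34 GHz = 0.175 m
βl = 2π·l/λ = 2π × 0.397 = 143°
tan(βl) = tan(143°) = -0.752
Z_in = Z_0·(Z_L + jZ_0·tanβl)/(Z_0 + jZ_L·tanβl)
     = 50·(170 − j37.6)/(50 − j128)

Z_in ≈ 35.3 + j52.7 Ω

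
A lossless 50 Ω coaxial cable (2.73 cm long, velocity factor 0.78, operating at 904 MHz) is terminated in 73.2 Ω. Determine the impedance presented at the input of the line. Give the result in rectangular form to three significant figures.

λ = v/f = 0.78·c / 904 MHz = 0.259 m
βl = 2π·l/λ = 2π × 0.105 = 38°
tan(βl) = tan(38°) = 0.78
Z_in = Z_0·(Z_L + jZ_0·tanβl)/(Z_0 + jZ_L·tanβl)
     = 50·(73.2 + j39)/(50 + j57.1)

Z_in ≈ 51.1 − j19.4 Ω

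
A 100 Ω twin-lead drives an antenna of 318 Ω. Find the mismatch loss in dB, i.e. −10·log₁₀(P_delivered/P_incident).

mismatch loss ≈ 1.38 dB

Γ = (318 − 100)/(318 + 100) = 0.522
|Γ|² = 0.272, so P_del/P_inc = 1 − |Γ|² = 0.728
ML = −10·log₁₀(1 − |Γ|²)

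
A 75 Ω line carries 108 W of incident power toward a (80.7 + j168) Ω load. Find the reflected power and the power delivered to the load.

P_reflected ≈ 58.2 W; P_delivered ≈ 49.8 W

|Γ| = |(5.7 + j168)/(155.7 + j168)| = 0.734
|Γ|² = 0.539
P_refl = |Γ|²·P_inc = 58.2 W, P_del = (1 − |Γ|²)·P_inc = 49.8 W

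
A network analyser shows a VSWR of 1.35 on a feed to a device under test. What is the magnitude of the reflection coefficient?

|Γ| ≈ 0.149

|Γ| = (S − 1)/(S + 1) = (1.35 − 1)/(1.35 + 1) = 0.35/2.35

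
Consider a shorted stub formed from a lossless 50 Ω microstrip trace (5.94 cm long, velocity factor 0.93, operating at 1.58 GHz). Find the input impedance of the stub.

Z_in ≈ −j82.9 Ω

λ = v/f = 0.93·c / 1.58 GHz = 0.177 m
βl = 2π·l/λ = 2π × 0.336 = 121°
tan(βl) = -1.66
For a shorted stub, Z_in = jZ_0·tan(βl)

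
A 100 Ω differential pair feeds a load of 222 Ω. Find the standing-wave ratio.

Γ = (222 − 100)/(222 + 100) = 0.379
VSWR = (1 + 0.379)/(1 − 0.379)

VSWR ≈ 2.22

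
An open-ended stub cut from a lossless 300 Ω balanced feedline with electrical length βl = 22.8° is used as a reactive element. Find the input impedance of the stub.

Z_in ≈ −j714 Ω

tan(βl) = 0.42
For an open-ended stub, Z_in = −jZ_0·cot(βl) = −jZ_0/tan(βl)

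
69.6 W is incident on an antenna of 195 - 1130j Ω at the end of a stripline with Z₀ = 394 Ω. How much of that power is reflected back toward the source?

|Γ| = |(-199 − j1130)/(589 − j1130)| = 0.9
|Γ|² = 0.811
P_refl = |Γ|²·P_inc = 56.4 W, P_del = (1 − |Γ|²)·P_inc = 13.2 W

P_reflected ≈ 56.4 W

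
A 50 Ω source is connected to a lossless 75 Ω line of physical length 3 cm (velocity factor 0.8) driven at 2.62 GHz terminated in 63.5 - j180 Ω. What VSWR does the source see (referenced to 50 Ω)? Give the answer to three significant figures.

λ = v/f = 0.8·c / 2.62 GHz = 0.0916 m
βl = 2π·l/λ = 2π × 0.328 = 118°
tan(βl) = -1.89
Z_in = Z_0·(Z_L + jZ_0·tanβl)/(Z_0 + jZ_L·tanβl) = 19.3 + j82.3 Ω
Γ_s = (Z_in − Z_s)/(Z_in + Z_s) = (-30.7 + j82.3)/(69.3 + j82.3), |Γ_s| = 0.817
VSWR = (1 + |Γ_s|)/(1 − |Γ_s|)

VSWR ≈ 9.9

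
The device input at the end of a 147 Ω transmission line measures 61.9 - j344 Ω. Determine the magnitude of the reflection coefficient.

|Γ| ≈ 0.881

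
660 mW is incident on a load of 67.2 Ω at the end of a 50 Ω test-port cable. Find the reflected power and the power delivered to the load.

P_reflected ≈ 14.2 mW; P_delivered ≈ 646 mW

Γ = (67.2 − 50)/(67.2 + 50) = 0.147
|Γ|² = 0.0215
P_refl = |Γ|²·P_inc = 14.2 mW, P_del = (1 − |Γ|²)·P_inc = 646 mW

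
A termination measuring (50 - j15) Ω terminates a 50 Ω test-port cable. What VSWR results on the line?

VSWR ≈ 1.35

Γ = (Z_L − Z_0)/(Z_L + Z_0) = (0 − j15)/(100 − j15)
|Γ| = 15/101 = 0.148
VSWR = (1 + |Γ|)/(1 − |Γ|) = 1.15/0.852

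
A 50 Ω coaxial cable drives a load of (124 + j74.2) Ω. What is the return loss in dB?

Γ = (74 + j74.2)/(174 + j74.2), |Γ| = 0.554
RL = −20·log₁₀|Γ| = −20·log₁₀(0.554)

RL ≈ 5.13 dB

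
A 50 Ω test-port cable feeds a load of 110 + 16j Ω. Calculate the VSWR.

VSWR ≈ 2.26

Γ = (Z_L − Z_0)/(Z_L + Z_0) = (60 + j16)/(160 + j16)
|Γ| = 62.1/161 = 0.386
VSWR = (1 + |Γ|)/(1 − |Γ|) = 1.39/0.614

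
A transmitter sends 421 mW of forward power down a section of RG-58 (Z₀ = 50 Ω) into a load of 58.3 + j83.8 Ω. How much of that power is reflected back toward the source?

|Γ| = |(8.3 + j83.8)/(108.3 + j83.8)| = 0.615
|Γ|² = 0.378
P_refl = |Γ|²·P_inc = 159 mW, P_del = (1 − |Γ|²)·P_inc = 262 mW

P_reflected ≈ 159 mW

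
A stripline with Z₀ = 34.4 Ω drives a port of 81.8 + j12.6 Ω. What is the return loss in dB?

RL ≈ 7.54 dB

Γ = (47.4 + j12.6)/(116.2 + j12.6), |Γ| = 0.42
RL = −20·log₁₀|Γ| = −20·log₁₀(0.42)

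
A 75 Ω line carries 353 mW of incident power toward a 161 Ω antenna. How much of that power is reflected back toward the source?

Γ = (161 − 75)/(161 + 75) = 0.364
|Γ|² = 0.133
P_refl = |Γ|²·P_inc = 46.9 mW, P_del = (1 − |Γ|²)·P_inc = 306 mW

P_reflected ≈ 46.9 mW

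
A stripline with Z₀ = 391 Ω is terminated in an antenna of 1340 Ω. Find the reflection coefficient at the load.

Γ = (Z_L − Z_0)/(Z_L + Z_0) = (1340 − 391)/(1340 + 391) = 949/1731

Γ = 0.548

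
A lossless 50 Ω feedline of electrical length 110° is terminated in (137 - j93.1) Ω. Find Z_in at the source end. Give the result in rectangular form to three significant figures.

Z_in ≈ 15.9 + j26.9 Ω

tan(βl) = tan(110°) = -2.75
Z_in = Z_0·(Z_L + jZ_0·tanβl)/(Z_0 + jZ_L·tanβl)
     = 50·(137 − j230)/(-206 − j376)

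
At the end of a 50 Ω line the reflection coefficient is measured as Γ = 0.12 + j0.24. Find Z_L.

Z_L = Z_0·(1 + Γ)/(1 − Γ) = 50·(1.12 + j0.24)/(0.88 − j0.24)

Z_L ≈ 55.8 + j28.8 Ω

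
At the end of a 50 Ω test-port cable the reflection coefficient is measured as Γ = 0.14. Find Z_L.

Z_L ≈ 66.3 Ω

Z_L = Z_0·(1 + Γ)/(1 − Γ) = 50·(1.14)/(0.86)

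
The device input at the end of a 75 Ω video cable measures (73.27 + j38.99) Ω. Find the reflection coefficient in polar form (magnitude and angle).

Γ = (Z_L − Z_0)/(Z_L + Z_0) = (-1.73 + j38.99)/(148.3 + j38.99)
|Γ| = 39/153 = 0.255

Γ ≈ 0.255 ∠ 77.8°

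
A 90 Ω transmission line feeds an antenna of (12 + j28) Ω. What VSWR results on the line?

VSWR ≈ 8.24

Γ = (Z_L − Z_0)/(Z_L + Z_0) = (-78 + j28)/(102 + j28)
|Γ| = 82.9/106 = 0.783
VSWR = (1 + |Γ|)/(1 − |Γ|) = 1.78/0.217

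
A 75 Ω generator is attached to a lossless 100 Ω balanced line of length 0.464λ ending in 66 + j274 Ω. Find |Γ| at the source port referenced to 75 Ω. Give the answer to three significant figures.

|Γ| ≈ 0.881

βl = 2π × 0.464 = 167°
tan(βl) = -0.23
Z_in = Z_0·(Z_L + jZ_0·tanβl)/(Z_0 + jZ_L·tanβl) = 25.9 + j156 Ω
Γ_s = (Z_in − Z_s)/(Z_in + Z_s) = (-49.1 + j156)/(101 + j156), |Γ_s| = 0.881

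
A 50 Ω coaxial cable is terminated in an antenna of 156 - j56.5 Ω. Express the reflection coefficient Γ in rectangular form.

Γ ≈ 0.549 − j0.124

Γ = (Z_L − Z_0)/(Z_L + Z_0) = (106 − j56.5)/(206 − j56.5)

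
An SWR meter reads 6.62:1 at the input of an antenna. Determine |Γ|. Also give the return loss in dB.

|Γ| ≈ 0.738; return loss ≈ 2.64 dB

|Γ| = (S − 1)/(S + 1) = (6.62 − 1)/(6.62 + 1) = 5.62/7.62
RL = −20·log₁₀|Γ| = −20·log₁₀(0.738)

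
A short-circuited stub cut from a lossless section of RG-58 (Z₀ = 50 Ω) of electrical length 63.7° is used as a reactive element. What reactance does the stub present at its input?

X_in ≈ 101 Ω (inductive)

tan(βl) = 2.02
For a short-circuited stub, Z_in = jZ_0·tan(βl)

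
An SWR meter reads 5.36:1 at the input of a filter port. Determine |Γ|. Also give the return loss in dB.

|Γ| ≈ 0.686; return loss ≈ 3.28 dB

|Γ| = (S − 1)/(S + 1) = (5.36 − 1)/(5.36 + 1) = 4.36/6.36
RL = −20·log₁₀|Γ| = −20·log₁₀(0.686)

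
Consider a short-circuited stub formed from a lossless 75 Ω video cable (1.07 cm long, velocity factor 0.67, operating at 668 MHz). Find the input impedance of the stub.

λ = v/f = 0.67·c / 668 MHz = 0.301 m
βl = 2π·l/λ = 2π × 0.0356 = 12.8°
tan(βl) = 0.227
For a short-circuited stub, Z_in = jZ_0·tan(βl)

Z_in ≈ +j17 Ω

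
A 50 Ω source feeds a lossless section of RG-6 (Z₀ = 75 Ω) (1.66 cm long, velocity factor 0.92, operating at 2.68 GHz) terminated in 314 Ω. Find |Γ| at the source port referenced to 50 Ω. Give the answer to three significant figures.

λ = v/f = 0.92·c / 2.68 GHz = 0.103 m
βl = 2π·l/λ = 2π × 0.161 = 58°
tan(βl) = 1.6
Z_in = Z_0·(Z_L + jZ_0·tanβl)/(Z_0 + jZ_L·tanβl) = 24.4 − j43.2 Ω
Γ_s = (Z_in − Z_s)/(Z_in + Z_s) = (-25.6 − j43.2)/(74.4 − j43.2), |Γ_s| = 0.584

|Γ| ≈ 0.584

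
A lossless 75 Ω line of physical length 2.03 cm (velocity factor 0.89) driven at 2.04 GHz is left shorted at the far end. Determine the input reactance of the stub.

λ = v/f = 0.89·c / 2.04 GHz = 0.131 m
βl = 2π·l/λ = 2π × 0.155 = 55.8°
tan(βl) = 1.47
For a shorted stub, Z_in = jZ_0·tan(βl)

X_in ≈ 111 Ω (inductive)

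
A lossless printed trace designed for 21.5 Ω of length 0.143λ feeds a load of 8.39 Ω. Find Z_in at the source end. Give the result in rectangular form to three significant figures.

Z_in ≈ 17.4 + j18.5 Ω

βl = 2π × 0.143 = 51.5°
tan(βl) = tan(51.5°) = 1.26
Z_in = Z_0·(Z_L + jZ_0·tanβl)/(Z_0 + jZ_L·tanβl)
     = 21.5·(8.39 + j27)/(21.5 + j10.5)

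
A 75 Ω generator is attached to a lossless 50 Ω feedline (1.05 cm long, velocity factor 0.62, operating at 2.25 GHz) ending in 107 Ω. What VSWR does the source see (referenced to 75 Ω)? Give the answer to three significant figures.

VSWR ≈ 2.43

λ = v/f = 0.62·c / 2.25 GHz = 0.0827 m
βl = 2π·l/λ = 2π × 0.127 = 45.7°
tan(βl) = 1.03
Z_in = Z_0·(Z_L + jZ_0·tanβl)/(Z_0 + jZ_L·tanβl) = 37.7 − j31.6 Ω
Γ_s = (Z_in − Z_s)/(Z_in + Z_s) = (-37.3 − j31.6)/(113 − j31.6), |Γ_s| = 0.417
VSWR = (1 + |Γ_s|)/(1 − |Γ_s|)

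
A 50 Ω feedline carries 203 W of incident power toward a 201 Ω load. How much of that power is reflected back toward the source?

P_reflected ≈ 73.5 W

Γ = (201 − 50)/(201 + 50) = 0.602
|Γ|² = 0.362
P_refl = |Γ|²·P_inc = 73.5 W, P_del = (1 − |Γ|²)·P_inc = 130 W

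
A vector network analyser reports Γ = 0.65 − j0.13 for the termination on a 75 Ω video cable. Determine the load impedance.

Z_L ≈ 302 − j140 Ω

Z_L = Z_0·(1 + Γ)/(1 − Γ) = 75·(1.65 − j0.13)/(0.35 + j0.13)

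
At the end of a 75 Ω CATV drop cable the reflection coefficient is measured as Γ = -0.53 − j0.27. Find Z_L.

Z_L = Z_0·(1 + Γ)/(1 − Γ) = 75·(0.47 − j0.27)/(1.53 + j0.27)

Z_L ≈ 20.1 − j16.8 Ω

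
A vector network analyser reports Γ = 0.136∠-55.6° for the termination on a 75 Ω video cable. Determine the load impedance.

Z_L ≈ 85.1 − j19.5 Ω

Z_L = Z_0·(1 + Γ)/(1 − Γ) = 75·(1.08 − j0.112)/(0.923 + j0.112)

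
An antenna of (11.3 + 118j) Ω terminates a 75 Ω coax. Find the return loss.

Γ = (-63.7 + j118)/(86.3 + j118), |Γ| = 0.917
RL = −20·log₁₀|Γ| = −20·log₁₀(0.917)

RL ≈ 0.75 dB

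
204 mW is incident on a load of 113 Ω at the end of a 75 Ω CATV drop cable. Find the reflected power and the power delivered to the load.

Γ = (113 − 75)/(113 + 75) = 0.202
|Γ|² = 0.0409
P_refl = |Γ|²·P_inc = 8.33 mW, P_del = (1 − |Γ|²)·P_inc = 196 mW

P_reflected ≈ 8.33 mW; P_delivered ≈ 196 mW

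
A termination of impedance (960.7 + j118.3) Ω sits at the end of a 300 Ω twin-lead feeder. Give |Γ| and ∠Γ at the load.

Γ ≈ 0.53 ∠ 4.79°

Γ = (Z_L − Z_0)/(Z_L + Z_0) = (660.7 + j118.3)/(1261 + j118.3)
|Γ| = 671/1270 = 0.53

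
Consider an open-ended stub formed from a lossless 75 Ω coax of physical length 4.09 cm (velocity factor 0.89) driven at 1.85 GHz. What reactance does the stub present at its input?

X_in ≈ 16 Ω (inductive)

λ = v/f = 0.89·c / 1.85 GHz = 0.144 m
βl = 2π·l/λ = 2π × 0.283 = 102°
tan(βl) = -4.7
For an open-ended stub, Z_in = −jZ_0·cot(βl) = −jZ_0/tan(βl)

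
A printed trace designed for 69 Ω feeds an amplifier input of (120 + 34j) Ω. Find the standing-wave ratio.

VSWR ≈ 1.94

Γ = (Z_L − Z_0)/(Z_L + Z_0) = (51 + j34)/(189 + j34)
|Γ| = 61.3/192 = 0.319
VSWR = (1 + |Γ|)/(1 − |Γ|) = 1.32/0.681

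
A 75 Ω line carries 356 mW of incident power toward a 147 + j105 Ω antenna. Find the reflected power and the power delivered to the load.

P_reflected ≈ 95.7 mW; P_delivered ≈ 260 mW

|Γ| = |(72 + j105)/(222 + j105)| = 0.518
|Γ|² = 0.269
P_refl = |Γ|²·P_inc = 95.7 mW, P_del = (1 − |Γ|²)·P_inc = 260 mW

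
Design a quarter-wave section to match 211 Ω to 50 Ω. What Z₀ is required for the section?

Z_qwt = √(Z_0·R_L) = √(50 × 211) = √10550

Z_qwt ≈ 103 Ω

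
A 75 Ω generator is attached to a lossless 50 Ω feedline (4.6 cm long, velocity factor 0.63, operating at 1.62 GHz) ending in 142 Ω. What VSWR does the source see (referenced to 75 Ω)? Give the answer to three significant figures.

VSWR ≈ 2.86

λ = v/f = 0.63·c / 1.62 GHz = 0.117 m
βl = 2π·l/λ = 2π × 0.394 = 142°
tan(βl) = -0.783
Z_in = Z_0·(Z_L + jZ_0·tanβl)/(Z_0 + jZ_L·tanβl) = 38.5 + j46.5 Ω
Γ_s = (Z_in − Z_s)/(Z_in + Z_s) = (-36.5 + j46.5)/(114 + j46.5), |Γ_s| = 0.482
VSWR = (1 + |Γ_s|)/(1 − |Γ_s|)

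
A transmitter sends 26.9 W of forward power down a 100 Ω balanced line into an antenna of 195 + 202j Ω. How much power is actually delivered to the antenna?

|Γ| = |(95 + j202)/(295 + j202)| = 0.624
|Γ|² = 0.39
P_refl = |Γ|²·P_inc = 10.5 W, P_del = (1 − |Γ|²)·P_inc = 16.4 W

P_delivered ≈ 16.4 W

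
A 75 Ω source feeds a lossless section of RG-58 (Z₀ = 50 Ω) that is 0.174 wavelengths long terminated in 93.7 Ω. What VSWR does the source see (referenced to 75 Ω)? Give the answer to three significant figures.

VSWR ≈ 2.54

βl = 2π × 0.174 = 62.6°
tan(βl) = 1.93
Z_in = Z_0·(Z_L + jZ_0·tanβl)/(Z_0 + jZ_L·tanβl) = 31.4 − j17.2 Ω
Γ_s = (Z_in − Z_s)/(Z_in + Z_s) = (-43.6 − j17.2)/(106 − j17.2), |Γ_s| = 0.434
VSWR = (1 + |Γ_s|)/(1 − |Γ_s|)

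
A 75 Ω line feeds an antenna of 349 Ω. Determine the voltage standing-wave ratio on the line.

For a purely resistive load, VSWR = R_L/Z_0 or Z_0/R_L (whichever > 1) = 349/75

VSWR ≈ 4.65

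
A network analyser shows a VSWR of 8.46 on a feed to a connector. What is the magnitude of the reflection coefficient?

|Γ| ≈ 0.789

|Γ| = (S − 1)/(S + 1) = (8.46 − 1)/(8.46 + 1) = 7.46/9.46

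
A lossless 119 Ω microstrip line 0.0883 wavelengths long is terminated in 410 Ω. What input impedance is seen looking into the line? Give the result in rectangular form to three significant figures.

Z_in ≈ 102 − j144 Ω

βl = 2π × 0.0883 = 31.8°
tan(βl) = tan(31.8°) = 0.62
Z_in = Z_0·(Z_L + jZ_0·tanβl)/(Z_0 + jZ_L·tanβl)
     = 119·(410 + j73.7)/(119 + j254)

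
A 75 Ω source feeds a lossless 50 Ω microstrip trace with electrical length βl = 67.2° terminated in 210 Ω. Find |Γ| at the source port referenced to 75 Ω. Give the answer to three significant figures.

tan(βl) = 2.38
Z_in = Z_0·(Z_L + jZ_0·tanβl)/(Z_0 + jZ_L·tanβl) = 13.9 − j19.6 Ω
Γ_s = (Z_in − Z_s)/(Z_in + Z_s) = (-61.1 − j19.6)/(88.9 − j19.6), |Γ_s| = 0.705

|Γ| ≈ 0.705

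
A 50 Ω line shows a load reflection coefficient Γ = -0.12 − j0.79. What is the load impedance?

Z_L = Z_0·(1 + Γ)/(1 − Γ) = 50·(0.88 − j0.79)/(1.12 + j0.79)

Z_L ≈ 9.62 − j42.1 Ω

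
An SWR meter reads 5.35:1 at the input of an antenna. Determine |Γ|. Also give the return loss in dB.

|Γ| ≈ 0.685; return loss ≈ 3.29 dB

|Γ| = (S − 1)/(S + 1) = (5.35 − 1)/(5.35 + 1) = 4.35/6.35
RL = −20·log₁₀|Γ| = −20·log₁₀(0.685)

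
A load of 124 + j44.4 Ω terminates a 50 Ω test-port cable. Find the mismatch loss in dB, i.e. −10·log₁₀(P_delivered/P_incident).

Γ = (74 + j44.4)/(174 + j44.4), |Γ| = 0.481
|Γ|² = 0.231, so P_del/P_inc = 1 − |Γ|² = 0.769
ML = −10·log₁₀(1 − |Γ|²)

mismatch loss ≈ 1.14 dB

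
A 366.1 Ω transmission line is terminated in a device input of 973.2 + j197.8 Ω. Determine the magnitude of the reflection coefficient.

Γ = (Z_L − Z_0)/(Z_L + Z_0) = (607.1 + j197.8)/(1339 + j197.8)
|Γ| = 639/1350

|Γ| ≈ 0.472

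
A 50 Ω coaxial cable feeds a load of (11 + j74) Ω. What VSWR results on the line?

Γ = (Z_L − Z_0)/(Z_L + Z_0) = (-39 + j74)/(61 + j74)
|Γ| = 83.6/95.9 = 0.872
VSWR = (1 + |Γ|)/(1 − |Γ|) = 1.87/0.128

VSWR ≈ 14.7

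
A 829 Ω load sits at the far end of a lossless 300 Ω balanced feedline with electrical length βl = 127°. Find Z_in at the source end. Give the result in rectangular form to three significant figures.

Z_in ≈ 158 + j183 Ω

tan(βl) = tan(127°) = -1.33
Z_in = Z_0·(Z_L + jZ_0·tanβl)/(Z_0 + jZ_L·tanβl)
     = 300·(829 − j398)/(300 − j1100)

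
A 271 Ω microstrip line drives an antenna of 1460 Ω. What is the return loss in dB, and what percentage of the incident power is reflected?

RL ≈ 3.26 dB; 47.2% of incident power reflected

Γ = (1460 − 271)/(1460 + 271) = 0.687
RL = −20·log₁₀(0.687) = 3.26 dB
P_refl/P_inc = |Γ|² = 0.472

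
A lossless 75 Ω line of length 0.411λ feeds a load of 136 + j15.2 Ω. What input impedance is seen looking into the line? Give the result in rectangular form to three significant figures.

Z_in ≈ 74 + j46.4 Ω

βl = 2π × 0.411 = 148°
tan(βl) = tan(148°) = -0.626
Z_in = Z_0·(Z_L + jZ_0·tanβl)/(Z_0 + jZ_L·tanβl)
     = 75·(136 − j31.7)/(84.5 − j85.1)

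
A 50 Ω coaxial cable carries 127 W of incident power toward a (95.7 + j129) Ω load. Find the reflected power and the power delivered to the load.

P_reflected ≈ 62.8 W; P_delivered ≈ 64.2 W

|Γ| = |(45.7 + j129)/(145.7 + j129)| = 0.703
|Γ|² = 0.495
P_refl = |Γ|²·P_inc = 62.8 W, P_del = (1 − |Γ|²)·P_inc = 64.2 W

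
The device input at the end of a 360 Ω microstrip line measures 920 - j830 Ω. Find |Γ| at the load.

|Γ| ≈ 0.656

Γ = (Z_L − Z_0)/(Z_L + Z_0) = (560 − j830)/(1280 − j830)
|Γ| = 1000/1530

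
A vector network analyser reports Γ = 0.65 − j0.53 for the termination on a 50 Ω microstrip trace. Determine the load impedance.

Z_L = Z_0·(1 + Γ)/(1 − Γ) = 50·(1.65 − j0.53)/(0.35 + j0.53)

Z_L ≈ 36.8 − j131 Ω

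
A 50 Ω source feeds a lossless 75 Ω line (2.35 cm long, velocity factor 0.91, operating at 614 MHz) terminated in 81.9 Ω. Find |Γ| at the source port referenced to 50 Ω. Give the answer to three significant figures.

|Γ| ≈ 0.235

λ = v/f = 0.91·c / 614 MHz = 0.445 m
βl = 2π·l/λ = 2π × 0.0529 = 19°
tan(βl) = 0.345
Z_in = Z_0·(Z_L + jZ_0·tanβl)/(Z_0 + jZ_L·tanβl) = 80.3 − j4.36 Ω
Γ_s = (Z_in − Z_s)/(Z_in + Z_s) = (30.3 − j4.36)/(130 − j4.36), |Γ_s| = 0.235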